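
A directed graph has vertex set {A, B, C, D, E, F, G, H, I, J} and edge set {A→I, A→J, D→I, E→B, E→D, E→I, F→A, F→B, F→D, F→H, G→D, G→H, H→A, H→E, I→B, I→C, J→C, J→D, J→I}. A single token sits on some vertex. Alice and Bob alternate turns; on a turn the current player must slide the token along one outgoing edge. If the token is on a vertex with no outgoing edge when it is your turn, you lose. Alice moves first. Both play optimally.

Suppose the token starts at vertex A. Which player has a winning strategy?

Bob wins.

Positions with no move are L. A position that does have a move is losing for the player to move precisely when every available move leads to a winning position for the opponent. Fill in the labels:
Every edge goes from a vertex to one that appears earlier in the order C, B, I, D, J, E, A, H, F, G, so processing vertices in that order labels each vertex after all of its successors.
C: no outgoing edge → L
B: no outgoing edge → L
I: →B(L), so W
D: →I(W) only, which is W, so L
J: →D(L), so W
E: →D(L), so W
A: →J(W), I(W) — all W, so L
H: →A(L), so W
F: →A(L), so W
G: →D(L), so W
The starting position A is L: whatever Alice does, the opponent receives a W position.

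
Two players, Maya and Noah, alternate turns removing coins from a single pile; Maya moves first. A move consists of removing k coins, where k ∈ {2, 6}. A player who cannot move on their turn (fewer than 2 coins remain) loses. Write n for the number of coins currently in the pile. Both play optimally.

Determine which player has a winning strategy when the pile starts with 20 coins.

Noah wins.

Positions with no move are L. A position that does have a move is losing for the player to move precisely when every available move leads to a winning position for the opponent. Fill in the labels:
n=0: no move → L
n=1: no move → L
n=2: reaches L-position 0 → W
n=3: reaches L-position 1 → W
n=4: only reaches 2(W), which is W → L
n=5: only reaches 3(W), which is W → L
n=6: reaches L-position 4 → W
n=7: reaches L-position 5 → W
n=8: only reaches 6(W), 2(W), all W → L
n=9: only reaches 7(W), 3(W), all W → L
n=10: reaches L-position 8 → W
n=11: reaches L-position 9 → W
n=12: only reaches 10(W), 6(W), all W → L
n=13: only reaches 11(W), 7(W), all W → L
n=14: reaches L-position 12 → W
n=15: reaches L-position 13 → W
n=16: only reaches 14(W), 10(W), all W → L
n=17: only reaches 15(W), 11(W), all W → L
n=18: reaches L-position 16 → W
n=19: reaches L-position 17 → W
n=20: only reaches 18(W), 14(W), all W → L
The starting position 20 is L: whatever Maya does, the opponent receives a W position.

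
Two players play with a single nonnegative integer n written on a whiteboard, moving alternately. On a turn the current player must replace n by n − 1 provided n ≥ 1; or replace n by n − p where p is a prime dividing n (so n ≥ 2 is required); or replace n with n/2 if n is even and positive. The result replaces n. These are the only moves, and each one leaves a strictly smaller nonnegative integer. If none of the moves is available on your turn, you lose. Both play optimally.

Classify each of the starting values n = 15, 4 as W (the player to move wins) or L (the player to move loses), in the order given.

15: W, 4: L

Use the standard recursion: the mover loses at a terminal position; elsewhere, the mover wins exactly when some move hands the opponent an L position.
n=0: no move → L
n=1: can move to 0, which is L ⇒ W
n=2: can move to 0, which is L ⇒ W
n=3: can move to 0, which is L ⇒ W
n=4: moves to 2(W), 3(W); every one is W ⇒ L
n=5: can move to 0, which is L ⇒ W
n=6: can move to 4, which is L ⇒ W
n=7: can move to 0, which is L ⇒ W
n=8: can move to 4, which is L ⇒ W
n=9: moves to 6(W), 8(W); every one is W ⇒ L
n=10: can move to 9, which is L ⇒ W
n=11: can move to 0, which is L ⇒ W
n=12: can move to 9, which is L ⇒ W
n=13: can move to 0, which is L ⇒ W
n=14: moves to 7(W), 12(W), 13(W); every one is W ⇒ L
n=15: can move to 14, which is L ⇒ W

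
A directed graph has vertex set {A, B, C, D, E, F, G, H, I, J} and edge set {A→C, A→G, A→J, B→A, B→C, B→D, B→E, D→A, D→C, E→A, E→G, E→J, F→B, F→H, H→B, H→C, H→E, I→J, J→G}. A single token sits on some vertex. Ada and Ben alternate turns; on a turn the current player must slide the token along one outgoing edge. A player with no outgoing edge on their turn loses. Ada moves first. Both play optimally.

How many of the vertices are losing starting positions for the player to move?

Compute win/loss labels from the base case upward. A position with no move is L. Any other position is W if it can reach an L in one move, else L.
Every edge goes from a vertex to one that appears earlier in the order G, C, J, A, E, D, B, I, H, F, so processing vertices in that order labels each vertex after all of its successors.
G: no outgoing edge → L
C: no outgoing edge → L
J: W (go to G, an L position)
A: W (go to C, an L position)
E: W (go to G, an L position)
D: W (go to C, an L position)
B: W (go to C, an L position)
I: L (sole option J(W) is W)
H: W (go to C, an L position)
F: L (options H(W), B(W) are all W)
The L vertices are C, F, G, I; that is 4 in all.

4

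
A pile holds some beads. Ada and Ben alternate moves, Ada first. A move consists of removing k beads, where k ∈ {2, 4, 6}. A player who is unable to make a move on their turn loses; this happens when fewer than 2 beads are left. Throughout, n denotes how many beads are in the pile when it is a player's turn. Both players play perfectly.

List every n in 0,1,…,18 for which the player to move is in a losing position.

0, 1, 8, 9, 16, 17

Label each position W (a win for the player to move) or L (a loss). A position with no legal move is L; any other position is W exactly when some move reaches an L, and L when every move reaches a W.
n=0: no move → L
n=1: no move → L
n=2: →0(L), so W
n=3: →1(L), so W
n=4: →0(L), so W
n=5: →1(L), so W
n=6: →0(L), so W
n=7: →1(L), so W
n=8: →6(W), 4(W), 2(W) — all W, so L
n=9: →7(W), 5(W), 3(W) — all W, so L
n=10: →8(L), so W
n=11: →9(L), so W
n=12: →8(L), so W
n=13: →9(L), so W
n=14: →8(L), so W
n=15: →9(L), so W
n=16: →14(W), 12(W), 10(W) — all W, so L
n=17: →15(W), 13(W), 11(W) — all W, so L
n=18: →16(L), so W
The losing starting values of n are exactly the entries labelled L in this table (6 of them).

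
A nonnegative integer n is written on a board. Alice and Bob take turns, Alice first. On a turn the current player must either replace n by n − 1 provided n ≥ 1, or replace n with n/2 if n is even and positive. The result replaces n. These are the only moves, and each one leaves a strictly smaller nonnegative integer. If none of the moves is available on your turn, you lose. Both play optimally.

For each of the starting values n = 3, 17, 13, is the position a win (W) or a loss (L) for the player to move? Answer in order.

3: W, 17: L, 13: L

Classify positions by backward induction: terminal positions (no move available) are L. From any other position, the mover wins iff some move reaches an L.
n=0: no move → L
n=1: can move to 0, which is L ⇒ W
n=2: the only move is to 1(W), a W ⇒ L
n=3: can move to 2, which is L ⇒ W
n=4: can move to 2, which is L ⇒ W
n=5: the only move is to 4(W), a W ⇒ L
n=6: can move to 5, which is L ⇒ W
n=7: the only move is to 6(W), a W ⇒ L
n=8: can move to 7, which is L ⇒ W
n=9: the only move is to 8(W), a W ⇒ L
n=10: can move to 5, which is L ⇒ W
n=11: the only move is to 10(W), a W ⇒ L
n=12: can move to 11, which is L ⇒ W
n=13: the only move is to 12(W), a W ⇒ L
n=14: can move to 7, which is L ⇒ W
n=15: the only move is to 14(W), a W ⇒ L
n=16: can move to 15, which is L ⇒ W
n=17: the only move is to 16(W), a W ⇒ L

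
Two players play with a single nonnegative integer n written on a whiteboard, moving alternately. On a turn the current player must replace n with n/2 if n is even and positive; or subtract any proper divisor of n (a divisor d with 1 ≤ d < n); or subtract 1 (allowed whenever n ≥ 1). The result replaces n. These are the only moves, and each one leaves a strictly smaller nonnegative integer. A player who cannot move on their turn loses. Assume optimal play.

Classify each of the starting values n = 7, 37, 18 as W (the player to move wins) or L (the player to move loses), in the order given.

Positions with no move are L. A position that does have a move is losing for the player to move precisely when every available move leads to a winning position for the opponent. Fill in the labels:
n=0: no move → L
n=1: can move to 0, which is L ⇒ W
n=2: the only move is to 1(W), a W ⇒ L
n=3: can move to 2, which is L ⇒ W
n=4: can move to 2, which is L ⇒ W
n=5: the only move is to 4(W), a W ⇒ L
n=6: can move to 5, which is L ⇒ W
n=7: the only move is to 6(W), a W ⇒ L
n=8: can move to 7, which is L ⇒ W
n=9: moves to 6(W), 8(W); every one is W ⇒ L
n=10: can move to 5, which is L ⇒ W
n=11: the only move is to 10(W), a W ⇒ L
n=12: can move to 9, which is L ⇒ W
n=13: the only move is to 12(W), a W ⇒ L
n=14: can move to 7, which is L ⇒ W
n=15: moves to 10(W), 12(W), 14(W); every one is W ⇒ L
n=16: can move to 15, which is L ⇒ W
n=17: the only move is to 16(W), a W ⇒ L
n=18: can move to 9, which is L ⇒ W
n=19: the only move is to 18(W), a W ⇒ L
n=20: can move to 15, which is L ⇒ W
n=21: moves to 14(W), 18(W), 20(W); every one is W ⇒ L
n=22: can move to 11, which is L ⇒ W
n=23: the only move is to 22(W), a W ⇒ L
n=24: can move to 21, which is L ⇒ W
n=25: moves to 20(W), 24(W); every one is W ⇒ L
n=26: can move to 13, which is L ⇒ W
n=27: moves to 18(W), 24(W), 26(W); every one is W ⇒ L
n=28: can move to 21, which is L ⇒ W
n=29: the only move is to 28(W), a W ⇒ L
n=30: can move to 15, which is L ⇒ W
n=31: the only move is to 30(W), a W ⇒ L
n=32: can move to 31, which is L ⇒ W
n=33: moves to 22(W), 30(W), 32(W); every one is W ⇒ L
n=34: can move to 17, which is L ⇒ W
n=35: moves to 28(W), 30(W), 34(W); every one is W ⇒ L
n=36: can move to 27, which is L ⇒ W
n=37: the only move is to 36(W), a W ⇒ L

7: L, 37: L, 18: W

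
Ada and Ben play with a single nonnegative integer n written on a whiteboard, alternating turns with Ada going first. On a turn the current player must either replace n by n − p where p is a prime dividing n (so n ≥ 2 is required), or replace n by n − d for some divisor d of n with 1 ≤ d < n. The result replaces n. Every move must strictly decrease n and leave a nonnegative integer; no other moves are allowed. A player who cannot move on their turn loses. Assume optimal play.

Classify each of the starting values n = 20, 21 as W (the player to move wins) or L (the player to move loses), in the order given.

Compute win/loss labels from the base case upward. A position with no move is L. Any other position is W if it can reach an L in one move, else L.
n=0: no move → L
n=1: no move → L
n=2: →0(L), so W
n=3: →0(L), so W
n=4: →2(W), 3(W) — all W, so L
n=5: →0(L), so W
n=6: →4(L), so W
n=7: →0(L), so W
n=8: →4(L), so W
n=9: →6(W), 8(W) — all W, so L
n=10: →9(L), so W
n=11: →0(L), so W
n=12: →9(L), so W
n=13: →0(L), so W
n=14: →7(W), 12(W), 13(W) — all W, so L
n=15: →14(L), so W
n=16: →14(L), so W
n=17: →0(L), so W
n=18: →9(L), so W
n=19: →0(L), so W
n=20: →10(W), 15(W), 16(W), 18(W), 19(W) — all W, so L
n=21: →14(L), so W

20: L, 21: W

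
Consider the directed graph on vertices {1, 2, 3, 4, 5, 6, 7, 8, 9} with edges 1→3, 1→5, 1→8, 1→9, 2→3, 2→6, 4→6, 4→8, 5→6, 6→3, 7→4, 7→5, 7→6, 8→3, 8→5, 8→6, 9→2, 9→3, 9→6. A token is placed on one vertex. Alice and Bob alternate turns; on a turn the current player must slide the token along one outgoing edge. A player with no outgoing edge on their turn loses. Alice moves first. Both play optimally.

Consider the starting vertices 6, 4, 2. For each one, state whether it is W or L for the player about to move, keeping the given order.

Compute win/loss labels from the base case upward. A position with no move is L. Any other position is W if it can reach an L in one move, else L.
Every edge goes from a vertex to one that appears earlier in the order 3, 6, 2, 5, 8, 9, 1, 4, 7, so processing vertices in that order labels each vertex after all of its successors.
3: no outgoing edge → L
6: reaches L-position 3 → W
2: reaches L-position 3 → W
5: only reaches 6(W), which is W → L
8: reaches L-position 5 → W
9: reaches L-position 3 → W
1: reaches L-position 5 → W
4: only reaches 8(W), 6(W), all W → L
7: reaches L-position 4 → W

6: W, 4: L, 2: W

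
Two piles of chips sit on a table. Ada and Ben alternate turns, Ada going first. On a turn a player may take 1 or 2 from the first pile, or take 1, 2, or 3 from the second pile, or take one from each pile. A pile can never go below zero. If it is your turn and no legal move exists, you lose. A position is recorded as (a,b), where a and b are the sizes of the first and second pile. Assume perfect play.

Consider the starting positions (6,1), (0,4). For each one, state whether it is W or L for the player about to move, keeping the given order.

(6,1): W, (0,4): L

Label each position W (a win for the player to move) or L (a loss). A position with no legal move is L; any other position is W exactly when some move reaches an L, and L when every move reaches a W.
No move ever increases a pile, so every position that can arise here has a ≤ 6 and b ≤ 4; it is enough to label the cells with 0 ≤ a ≤ 6 and 0 ≤ b ≤ 4.
Every move lowers a or b (never raises either), so fill the grid row by row in increasing a, and left to right within a row: each cell's successors are then already labelled.
      b=0  b=1  b=2  b=3  b=4
a=0:    L    W    W    W    L
a=1:    W    W    L    W    W
a=2:    W    L    W    W    W
a=3:    L    W    W    W    L
a=4:    W    W    L    W    W
a=5:    W    L    W    W    W
a=6:    L    W    W    W    L
Cells with no legal move (terminal, hence L): (0,0).
The remaining L cells, each justified by listing all of its moves:
(0,4): L (options (0,3)(W), (0,2)(W), (0,1)(W) are all W)
(1,2): L (options (0,2)(W), (1,1)(W), (1,0)(W), (0,1)(W) are all W)
(2,1): L (options (1,1)(W), (0,1)(W), (2,0)(W), (1,0)(W) are all W)
(3,0): L (options (2,0)(W), (1,0)(W) are all W)
(3,4): L (options (2,4)(W), (1,4)(W), (3,3)(W), (3,2)(W), (3,1)(W), (2,3)(W) are all W)
(4,2): L (options (3,2)(W), (2,2)(W), (4,1)(W), (4,0)(W), (3,1)(W) are all W)
(5,1): L (options (4,1)(W), (3,1)(W), (5,0)(W), (4,0)(W) are all W)
(6,0): L (options (5,0)(W), (4,0)(W) are all W)
(6,4): L (options (5,4)(W), (4,4)(W), (6,3)(W), (6,2)(W), (6,1)(W), (5,3)(W) are all W)
Every other cell has at least one move into one of the L cells above, so it is W.
(6,1): the move to (5,1) reaches an L cell, so W
(0,4): one of the L cells justified above, so L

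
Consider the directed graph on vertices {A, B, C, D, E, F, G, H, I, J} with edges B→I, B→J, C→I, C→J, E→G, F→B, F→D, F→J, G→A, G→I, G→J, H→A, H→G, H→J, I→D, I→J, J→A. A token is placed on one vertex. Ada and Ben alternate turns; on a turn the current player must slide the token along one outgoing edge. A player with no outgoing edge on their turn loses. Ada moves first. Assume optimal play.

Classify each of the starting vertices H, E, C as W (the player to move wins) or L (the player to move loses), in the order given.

H: W, E: L, C: L

Build the W/L table. Terminal = L. A non-terminal position is W if it has a move to some L; otherwise it is L.
Every edge goes from a vertex to one that appears earlier in the order D, A, J, I, C, G, B, F, H, E, so processing vertices in that order labels each vertex after all of its successors.
D: no outgoing edge → L
A: no outgoing edge → L
J: →A(L), so W
I: →D(L), so W
C: →I(W), J(W) — all W, so L
G: →A(L), so W
B: →I(W), J(W) — all W, so L
F: →B(L), so W
H: →A(L), so W
E: →G(W) only, which is W, so L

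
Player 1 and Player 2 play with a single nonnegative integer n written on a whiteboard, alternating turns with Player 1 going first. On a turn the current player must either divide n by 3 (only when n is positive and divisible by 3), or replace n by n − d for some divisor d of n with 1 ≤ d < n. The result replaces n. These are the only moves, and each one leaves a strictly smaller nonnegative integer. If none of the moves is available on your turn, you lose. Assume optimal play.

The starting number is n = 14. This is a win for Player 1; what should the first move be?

Move to 7.

Compute win/loss labels from the base case upward. A position with no move is L. Any other position is W if it can reach an L in one move, else L.
n=0: no move → L
n=1: no move → L
n=2: →1(L), so W
n=3: →1(L), so W
n=4: →2(W), 3(W) — all W, so L
n=5: →4(L), so W
n=6: →4(L), so W
n=7: →6(W) only, which is W, so L
n=8: →4(L), so W
n=9: →3(W), 6(W), 8(W) — all W, so L
n=10: →9(L), so W
n=11: →10(W) only, which is W, so L
n=12: →4(L), so W
n=13: →12(W) only, which is W, so L
n=14: →7(L), so W
From 14, the L positions reachable in one move are: 7, 13. Any move reaching one of these is winning.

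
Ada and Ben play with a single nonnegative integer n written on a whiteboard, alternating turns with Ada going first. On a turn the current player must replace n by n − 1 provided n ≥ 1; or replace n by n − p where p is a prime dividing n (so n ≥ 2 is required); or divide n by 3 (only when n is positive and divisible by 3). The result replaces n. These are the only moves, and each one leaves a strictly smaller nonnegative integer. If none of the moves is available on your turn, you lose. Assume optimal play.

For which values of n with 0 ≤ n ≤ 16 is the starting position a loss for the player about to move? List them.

0, 4, 8, 14

Classify positions by backward induction: terminal positions (no move available) are L. From any other position, the mover wins iff some move reaches an L.
n=0: no move → L
n=1: →0(L), so W
n=2: →0(L), so W
n=3: →0(L), so W
n=4: →2(W), 3(W) — all W, so L
n=5: →0(L), so W
n=6: →4(L), so W
n=7: →0(L), so W
n=8: →6(W), 7(W) — all W, so L
n=9: →8(L), so W
n=10: →8(L), so W
n=11: →0(L), so W
n=12: →4(L), so W
n=13: →0(L), so W
n=14: →7(W), 12(W), 13(W) — all W, so L
n=15: →14(L), so W
n=16: →14(L), so W
The losing starting values of n are exactly the entries labelled L in this table (4 of them).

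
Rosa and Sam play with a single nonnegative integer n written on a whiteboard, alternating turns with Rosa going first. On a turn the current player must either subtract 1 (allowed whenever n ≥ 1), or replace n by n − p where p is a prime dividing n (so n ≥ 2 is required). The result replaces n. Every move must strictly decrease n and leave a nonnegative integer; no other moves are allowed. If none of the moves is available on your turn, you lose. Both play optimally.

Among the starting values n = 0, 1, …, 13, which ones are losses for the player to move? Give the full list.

0, 4, 8, 12

Build the W/L table. Terminal = L. A non-terminal position is W if it has a move to some L; otherwise it is L.
n=0: no move → L
n=1: W (go to 0, an L position)
n=2: W (go to 0, an L position)
n=3: W (go to 0, an L position)
n=4: L (options 2(W), 3(W) are all W)
n=5: W (go to 0, an L position)
n=6: W (go to 4, an L position)
n=7: W (go to 0, an L position)
n=8: L (options 6(W), 7(W) are all W)
n=9: W (go to 8, an L position)
n=10: W (go to 8, an L position)
n=11: W (go to 0, an L position)
n=12: L (options 9(W), 10(W), 11(W) are all W)
n=13: W (go to 0, an L position)
The losing starting values of n are exactly the entries labelled L in this table (4 of them).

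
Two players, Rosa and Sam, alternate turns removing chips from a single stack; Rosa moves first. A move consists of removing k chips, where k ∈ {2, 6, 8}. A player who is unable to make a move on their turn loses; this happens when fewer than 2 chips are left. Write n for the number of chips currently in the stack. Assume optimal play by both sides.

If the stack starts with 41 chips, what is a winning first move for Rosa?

Classify positions by backward induction: terminal positions (no move available) are L. From any other position, the mover wins iff some move reaches an L.
n=0: no move → L
n=1: no move → L
n=2: can move to 0, which is L ⇒ W
n=3: can move to 1, which is L ⇒ W
n=4: the only move is to 2(W), a W ⇒ L
n=5: the only move is to 3(W), a W ⇒ L
n=6: can move to 4, which is L ⇒ W
n=7: can move to 5, which is L ⇒ W
n=8: can move to 0, which is L ⇒ W
n=9: can move to 1, which is L ⇒ W
n=10: can move to 4, which is L ⇒ W
n=11: can move to 5, which is L ⇒ W
n=12: can move to 4, which is L ⇒ W
n=13: can move to 5, which is L ⇒ W
n=14: moves to 12(W), 8(W), 6(W); every one is W ⇒ L
n=15: moves to 13(W), 9(W), 7(W); every one is W ⇒ L
n=16: can move to 14, which is L ⇒ W
n=17: can move to 15, which is L ⇒ W
n=18: moves to 16(W), 12(W), 10(W); every one is W ⇒ L
n=19: moves to 17(W), 13(W), 11(W); every one is W ⇒ L
n=20: can move to 18, which is L ⇒ W
n=21: can move to 19, which is L ⇒ W
n=22: can move to 14, which is L ⇒ W
n=23: can move to 15, which is L ⇒ W
n=24: can move to 18, which is L ⇒ W
n=25: can move to 19, which is L ⇒ W
n=26: can move to 18, which is L ⇒ W
n=27: can move to 19, which is L ⇒ W
n=28: moves to 26(W), 22(W), 20(W); every one is W ⇒ L
n=29: moves to 27(W), 23(W), 21(W); every one is W ⇒ L
n=30: can move to 28, which is L ⇒ W
n=31: can move to 29, which is L ⇒ W
n=32: moves to 30(W), 26(W), 24(W); every one is W ⇒ L
n=33: moves to 31(W), 27(W), 25(W); every one is W ⇒ L
n=34: can move to 32, which is L ⇒ W
n=35: can move to 33, which is L ⇒ W
n=36: can move to 28, which is L ⇒ W
n=37: can move to 29, which is L ⇒ W
n=38: can move to 32, which is L ⇒ W
n=39: can move to 33, which is L ⇒ W
n=40: can move to 32, which is L ⇒ W
n=41: can move to 33, which is L ⇒ W
From 41, the L positions reachable in one move are: 33.

Remove 8, leaving 33.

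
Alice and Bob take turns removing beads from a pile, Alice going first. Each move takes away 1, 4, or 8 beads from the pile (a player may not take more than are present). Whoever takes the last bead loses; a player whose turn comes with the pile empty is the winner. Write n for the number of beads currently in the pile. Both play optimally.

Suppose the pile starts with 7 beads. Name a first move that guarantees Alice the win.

Remove 1, leaving 6.

Positions with no move are W. A position that does have a move is losing for the player to move precisely when every available move leads to a winning position for the opponent. Fill in the labels:
n=0: no move; the opponent has just taken the last bead and therefore loses → W
n=1: only reaches 0(W), which is W → L
n=2: reaches L-position 1 → W
n=3: only reaches 2(W), which is W → L
n=4: reaches L-position 3 → W
n=5: reaches L-position 1 → W
n=6: only reaches 5(W), 2(W), all W → L
n=7: reaches L-position 6 → W
From 7, the L positions reachable in one move are: 6, 3. Any move reaching one of these is winning.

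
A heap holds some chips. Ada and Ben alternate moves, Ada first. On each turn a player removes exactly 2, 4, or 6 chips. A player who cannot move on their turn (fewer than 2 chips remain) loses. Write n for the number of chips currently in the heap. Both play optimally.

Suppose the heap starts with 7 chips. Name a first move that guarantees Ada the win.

Work bottom-up. With no move the player to move loses. Otherwise the position is W if at least one move leads to an L position for the opponent, and L if every move leads to a W.
n=0: no move → L
n=1: no move → L
n=2: reaches L-position 0 → W
n=3: reaches L-position 1 → W
n=4: reaches L-position 0 → W
n=5: reaches L-position 1 → W
n=6: reaches L-position 0 → W
n=7: reaches L-position 1 → W
From 7, the L positions reachable in one move are: 1.

Remove 6, leaving 1.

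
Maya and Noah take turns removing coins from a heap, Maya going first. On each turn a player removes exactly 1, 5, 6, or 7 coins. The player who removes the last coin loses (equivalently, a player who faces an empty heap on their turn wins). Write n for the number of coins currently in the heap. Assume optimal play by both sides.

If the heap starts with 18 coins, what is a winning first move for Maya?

Remove 1, leaving 17.

Label each position W (a win for the player to move) or L (a loss). A position with no legal move is W; any other position is W exactly when some move reaches an L, and L when every move reaches a W.
n=0: no move; the opponent has just taken the last coin and therefore loses → W
n=1: L (sole option 0(W) is W)
n=2: W (go to 1, an L position)
n=3: L (sole option 2(W) is W)
n=4: W (go to 3, an L position)
n=5: L (options 4(W), 0(W) are all W)
n=6: W (go to 5, an L position)
n=7: W (go to 1, an L position)
n=8: W (go to 3, an L position)
n=9: W (go to 3, an L position)
n=10: W (go to 5, an L position)
n=11: W (go to 5, an L position)
n=12: W (go to 5, an L position)
n=13: L (options 12(W), 8(W), 7(W), 6(W) are all W)
n=14: W (go to 13, an L position)
n=15: L (options 14(W), 10(W), 9(W), 8(W) are all W)
n=16: W (go to 15, an L position)
n=17: L (options 16(W), 12(W), 11(W), 10(W) are all W)
n=18: W (go to 17, an L position)
From 18, the L positions reachable in one move are: 17, 13. Any move reaching one of these is winning.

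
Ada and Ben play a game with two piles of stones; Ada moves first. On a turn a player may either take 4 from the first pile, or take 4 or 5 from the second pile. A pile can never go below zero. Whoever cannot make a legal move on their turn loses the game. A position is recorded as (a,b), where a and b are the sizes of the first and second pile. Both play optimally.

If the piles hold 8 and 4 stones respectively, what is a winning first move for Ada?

Move to (4,4).

Label each position W (a win for the player to move) or L (a loss). A position with no legal move is L; any other position is W exactly when some move reaches an L, and L when every move reaches a W.
No move ever increases a pile, so every position that can arise here has a ≤ 8 and b ≤ 4; it is enough to label the cells with 0 ≤ a ≤ 8 and 0 ≤ b ≤ 4.
Every move lowers a or b (never raises either), so fill the grid row by row in increasing a, and left to right within a row: each cell's successors are then already labelled.
      b=0  b=1  b=2  b=3  b=4
a=0:    L    L    L    L    W
a=1:    L    L    L    L    W
a=2:    L    L    L    L    W
a=3:    L    L    L    L    W
a=4:    W    W    W    W    L
a=5:    W    W    W    W    L
a=6:    W    W    W    W    L
a=7:    W    W    W    W    L
a=8:    L    L    L    L    W
Cells with no legal move (terminal, hence L): (0,0), (0,1), (0,2), (0,3), (1,0), (1,1), (1,2), (1,3), (2,0), (2,1), (2,2), (2,3), (3,0), (3,1), (3,2), (3,3).
The remaining L cells, each justified by listing all of its moves:
(4,4): only reaches (0,4)(W), (4,0)(W), all W → L
(5,4): only reaches (1,4)(W), (5,0)(W), all W → L
(6,4): only reaches (2,4)(W), (6,0)(W), all W → L
(7,4): only reaches (3,4)(W), (7,0)(W), all W → L
(8,0): only reaches (4,0)(W), which is W → L
(8,1): only reaches (4,1)(W), which is W → L
(8,2): only reaches (4,2)(W), which is W → L
(8,3): only reaches (4,3)(W), which is W → L
Every other cell has at least one move into one of the L cells above, so it is W.
From (8,4), the L positions reachable in one move are: (4,4), (8,0). Any move reaching one of these is winning.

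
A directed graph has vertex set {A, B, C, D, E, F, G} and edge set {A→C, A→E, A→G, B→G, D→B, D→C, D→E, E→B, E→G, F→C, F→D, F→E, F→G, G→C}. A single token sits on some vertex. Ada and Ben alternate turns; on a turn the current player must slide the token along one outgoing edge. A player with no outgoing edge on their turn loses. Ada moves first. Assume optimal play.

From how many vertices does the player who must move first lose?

Classify positions by backward induction: terminal positions (no move available) are L. From any other position, the mover wins iff some move reaches an L.
Every edge goes from a vertex to one that appears earlier in the order C, G, B, E, A, D, F, so processing vertices in that order labels each vertex after all of its successors.
C: no outgoing edge → L
G: W (go to C, an L position)
B: L (sole option G(W) is W)
E: W (go to B, an L position)
A: W (go to C, an L position)
D: W (go to B, an L position)
F: W (go to C, an L position)
The L vertices are B, C; that is 2 in all.

2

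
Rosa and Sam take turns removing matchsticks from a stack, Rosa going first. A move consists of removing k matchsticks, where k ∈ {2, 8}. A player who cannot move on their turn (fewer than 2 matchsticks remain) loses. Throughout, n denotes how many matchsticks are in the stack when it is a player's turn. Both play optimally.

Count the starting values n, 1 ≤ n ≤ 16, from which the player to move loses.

Work bottom-up. With no move the player to move loses. Otherwise the position is W if at least one move leads to an L position for the opponent, and L if every move leads to a W.
n=0: no move → L
n=1: no move → L
n=2: W (go to 0, an L position)
n=3: W (go to 1, an L position)
n=4: L (sole option 2(W) is W)
n=5: L (sole option 3(W) is W)
n=6: W (go to 4, an L position)
n=7: W (go to 5, an L position)
n=8: W (go to 0, an L position)
n=9: W (go to 1, an L position)
n=10: L (options 8(W), 2(W) are all W)
n=11: L (options 9(W), 3(W) are all W)
n=12: W (go to 10, an L position)
n=13: W (go to 11, an L position)
n=14: L (options 12(W), 6(W) are all W)
n=15: L (options 13(W), 7(W) are all W)
n=16: W (go to 14, an L position)
L entries with 1 ≤ n ≤ 16 (n=0 is outside the asked range and is not counted): n = 1, 4, 5, 10, 11, 14, 15; that makes 7.

7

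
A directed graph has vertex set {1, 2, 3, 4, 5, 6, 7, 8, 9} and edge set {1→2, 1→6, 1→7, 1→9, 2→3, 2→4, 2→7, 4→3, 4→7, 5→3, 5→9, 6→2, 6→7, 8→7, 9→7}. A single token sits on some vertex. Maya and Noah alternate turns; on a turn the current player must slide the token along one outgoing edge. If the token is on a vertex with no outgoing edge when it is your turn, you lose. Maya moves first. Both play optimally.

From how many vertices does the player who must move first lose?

Label each position W (a win for the player to move) or L (a loss). A position with no legal move is L; any other position is W exactly when some move reaches an L, and L when every move reaches a W.
Every edge goes from a vertex to one that appears earlier in the order 3, 7, 4, 2, 6, 9, 5, 1, 8, so processing vertices in that order labels each vertex after all of its successors.
3: no outgoing edge → L
7: no outgoing edge → L
4: reaches L-position 7 → W
2: reaches L-position 7 → W
6: reaches L-position 7 → W
9: reaches L-position 7 → W
5: reaches L-position 3 → W
1: reaches L-position 7 → W
8: reaches L-position 7 → W
The L vertices are 3, 7; that is 2 in all.

2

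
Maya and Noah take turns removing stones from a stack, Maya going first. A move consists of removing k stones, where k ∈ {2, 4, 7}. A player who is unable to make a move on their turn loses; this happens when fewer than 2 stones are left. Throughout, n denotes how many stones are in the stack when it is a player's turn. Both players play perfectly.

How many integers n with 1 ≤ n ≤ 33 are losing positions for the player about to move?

Use the standard recursion: the mover loses at a terminal position; elsewhere, the mover wins exactly when some move hands the opponent an L position.
n=0: no move → L
n=1: no move → L
n=2: can move to 0, which is L ⇒ W
n=3: can move to 1, which is L ⇒ W
n=4: can move to 0, which is L ⇒ W
n=5: can move to 1, which is L ⇒ W
n=6: moves to 4(W), 2(W); every one is W ⇒ L
n=7: can move to 0, which is L ⇒ W
n=8: can move to 6, which is L ⇒ W
n=9: moves to 7(W), 5(W), 2(W); every one is W ⇒ L
n=10: can move to 6, which is L ⇒ W
n=11: can move to 9, which is L ⇒ W
n=12: moves to 10(W), 8(W), 5(W); every one is W ⇒ L
n=13: can move to 9, which is L ⇒ W
n=14: can move to 12, which is L ⇒ W
n=15: moves to 13(W), 11(W), 8(W); every one is W ⇒ L
n=16: can move to 12, which is L ⇒ W
n=17: can move to 15, which is L ⇒ W
n=18: moves to 16(W), 14(W), 11(W); every one is W ⇒ L
n=19: can move to 15, which is L ⇒ W
n=20: can move to 18, which is L ⇒ W
n=21: moves to 19(W), 17(W), 14(W); every one is W ⇒ L
n=22: can move to 18, which is L ⇒ W
n=23: can move to 21, which is L ⇒ W
n=24: moves to 22(W), 20(W), 17(W); every one is W ⇒ L
n=25: can move to 21, which is L ⇒ W
n=26: can move to 24, which is L ⇒ W
n=27: moves to 25(W), 23(W), 20(W); every one is W ⇒ L
n=28: can move to 24, which is L ⇒ W
n=29: can move to 27, which is L ⇒ W
n=30: moves to 28(W), 26(W), 23(W); every one is W ⇒ L
n=31: can move to 27, which is L ⇒ W
n=32: can move to 30, which is L ⇒ W
n=33: moves to 31(W), 29(W), 26(W); every one is W ⇒ L
L entries with 1 ≤ n ≤ 33 (n=0 is outside the asked range and is not counted): n = 1, 6, 9, 12, 15, 18, 21, 24, 27, 30, 33; that makes 11.

11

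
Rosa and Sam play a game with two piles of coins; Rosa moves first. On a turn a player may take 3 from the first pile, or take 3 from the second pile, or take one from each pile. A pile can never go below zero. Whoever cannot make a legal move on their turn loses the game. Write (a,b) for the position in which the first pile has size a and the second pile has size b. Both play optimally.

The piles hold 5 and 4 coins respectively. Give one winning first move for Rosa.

Move to (2,4).

Build the W/L table. Terminal = L. A non-terminal position is W if it has a move to some L; otherwise it is L.
No move ever increases a pile, so every position that can arise here has a ≤ 5 and b ≤ 4; it is enough to label the cells with 0 ≤ a ≤ 5 and 0 ≤ b ≤ 4.
Every move lowers a or b (never raises either), so fill the grid row by row in increasing a, and left to right within a row: each cell's successors are then already labelled.
      b=0  b=1  b=2  b=3  b=4
a=0:    L    L    L    W    W
a=1:    L    W    W    W    L
a=2:    L    W    L    W    L
a=3:    W    W    W    W    L
a=4:    W    L    L    L    W
a=5:    W    L    W    W    W
Cells with no legal move (terminal, hence L): (0,0), (0,1), (0,2), (1,0), (2,0).
The remaining L cells, each justified by listing all of its moves:
(1,4): only reaches (1,1)(W), (0,3)(W), all W → L
(2,2): only reaches (1,1)(W), which is W → L
(2,4): only reaches (2,1)(W), (1,3)(W), all W → L
(3,4): only reaches (0,4)(W), (3,1)(W), (2,3)(W), all W → L
(4,1): only reaches (1,1)(W), (3,0)(W), all W → L
(4,2): only reaches (1,2)(W), (3,1)(W), all W → L
(4,3): only reaches (1,3)(W), (4,0)(W), (3,2)(W), all W → L
(5,1): only reaches (2,1)(W), (4,0)(W), all W → L
Every other cell has at least one move into one of the L cells above, so it is W.
From (5,4), the L positions reachable in one move are: (2,4), (5,1), (4,3). Any move reaching one of these is winning.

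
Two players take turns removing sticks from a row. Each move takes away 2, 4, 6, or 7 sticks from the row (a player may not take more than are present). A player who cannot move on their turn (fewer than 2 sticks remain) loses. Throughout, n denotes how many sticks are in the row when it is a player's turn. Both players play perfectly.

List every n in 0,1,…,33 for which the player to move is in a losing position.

Positions with no move are L. A position that does have a move is losing for the player to move precisely when every available move leads to a winning position for the opponent. Fill in the labels:
n=0: no move → L
n=1: no move → L
n=2: W (go to 0, an L position)
n=3: W (go to 1, an L position)
n=4: W (go to 0, an L position)
n=5: W (go to 1, an L position)
n=6: W (go to 0, an L position)
n=7: W (go to 1, an L position)
n=8: W (go to 1, an L position)
n=9: L (options 7(W), 5(W), 3(W), 2(W) are all W)
n=10: L (options 8(W), 6(W), 4(W), 3(W) are all W)
n=11: W (go to 9, an L position)
n=12: W (go to 10, an L position)
n=13: W (go to 9, an L position)
n=14: W (go to 10, an L position)
n=15: W (go to 9, an L position)
n=16: W (go to 10, an L position)
n=17: W (go to 10, an L position)
n=18: L (options 16(W), 14(W), 12(W), 11(W) are all W)
n=19: L (options 17(W), 15(W), 13(W), 12(W) are all W)
n=20: W (go to 18, an L position)
n=21: W (go to 19, an L position)
n=22: W (go to 18, an L position)
n=23: W (go to 19, an L position)
n=24: W (go to 18, an L position)
n=25: W (go to 19, an L position)
n=26: W (go to 19, an L position)
n=27: L (options 25(W), 23(W), 21(W), 20(W) are all W)
n=28: L (options 26(W), 24(W), 22(W), 21(W) are all W)
n=29: W (go to 27, an L position)
n=30: W (go to 28, an L position)
n=31: W (go to 27, an L position)
n=32: W (go to 28, an L position)
n=33: W (go to 27, an L position)
Reading off the rows marked L gives the requested list; there are 8 such values of n.

0, 1, 9, 10, 18, 19, 27, 28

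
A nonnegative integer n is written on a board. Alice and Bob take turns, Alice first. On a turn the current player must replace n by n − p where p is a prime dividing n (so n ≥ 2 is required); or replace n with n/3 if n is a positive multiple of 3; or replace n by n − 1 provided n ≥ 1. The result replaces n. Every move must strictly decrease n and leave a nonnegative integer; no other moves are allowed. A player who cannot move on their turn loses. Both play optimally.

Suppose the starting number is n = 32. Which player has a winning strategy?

Bob wins.

Classify positions by backward induction: terminal positions (no move available) are L. From any other position, the mover wins iff some move reaches an L.
n=0: no move → L
n=1: can move to 0, which is L ⇒ W
n=2: can move to 0, which is L ⇒ W
n=3: can move to 0, which is L ⇒ W
n=4: moves to 2(W), 3(W); every one is W ⇒ L
n=5: can move to 0, which is L ⇒ W
n=6: can move to 4, which is L ⇒ W
n=7: can move to 0, which is L ⇒ W
n=8: moves to 6(W), 7(W); every one is W ⇒ L
n=9: can move to 8, which is L ⇒ W
n=10: can move to 8, which is L ⇒ W
n=11: can move to 0, which is L ⇒ W
n=12: can move to 4, which is L ⇒ W
n=13: can move to 0, which is L ⇒ W
n=14: moves to 7(W), 12(W), 13(W); every one is W ⇒ L
n=15: can move to 14, which is L ⇒ W
n=16: can move to 14, which is L ⇒ W
n=17: can move to 0, which is L ⇒ W
n=18: moves to 6(W), 15(W), 16(W), 17(W); every one is W ⇒ L
n=19: can move to 0, which is L ⇒ W
n=20: can move to 18, which is L ⇒ W
n=21: can move to 14, which is L ⇒ W
n=22: moves to 11(W), 20(W), 21(W); every one is W ⇒ L
n=23: can move to 0, which is L ⇒ W
n=24: can move to 8, which is L ⇒ W
n=25: moves to 20(W), 24(W); every one is W ⇒ L
n=26: can move to 25, which is L ⇒ W
n=27: moves to 9(W), 24(W), 26(W); every one is W ⇒ L
n=28: can move to 27, which is L ⇒ W
n=29: can move to 0, which is L ⇒ W
n=30: can move to 25, which is L ⇒ W
n=31: can move to 0, which is L ⇒ W
n=32: moves to 30(W), 31(W); every one is W ⇒ L
Every move from 32 reaches a W position, so the mover loses.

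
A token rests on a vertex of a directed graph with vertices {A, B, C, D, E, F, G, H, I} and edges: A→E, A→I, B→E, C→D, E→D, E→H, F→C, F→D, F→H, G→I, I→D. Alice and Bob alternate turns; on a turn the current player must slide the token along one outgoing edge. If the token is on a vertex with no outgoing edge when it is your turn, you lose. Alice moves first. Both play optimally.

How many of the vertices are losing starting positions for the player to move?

Use the standard recursion: the mover loses at a terminal position; elsewhere, the mover wins exactly when some move hands the opponent an L position.
Every edge goes from a vertex to one that appears earlier in the order D, H, E, C, I, B, G, F, A, so processing vertices in that order labels each vertex after all of its successors.
D: no outgoing edge → L
H: no outgoing edge → L
E: reaches L-position H → W
C: reaches L-position D → W
I: reaches L-position D → W
B: only reaches E(W), which is W → L
G: only reaches I(W), which is W → L
F: reaches L-position H → W
A: only reaches I(W), E(W), all W → L
The L vertices are A, B, D, G, H; that is 5 in all.

5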